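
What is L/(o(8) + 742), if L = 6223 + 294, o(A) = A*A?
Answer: 6517/806 ≈ 8.0856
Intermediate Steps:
o(A) = A²
L = 6517
L/(o(8) + 742) = 6517/(8² + 742) = 6517/(64 + 742) = 6517/806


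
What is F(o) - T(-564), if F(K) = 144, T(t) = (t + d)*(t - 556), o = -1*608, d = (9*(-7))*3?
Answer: -843216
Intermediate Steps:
d = -189 (d = -63*3 = -189)
o = -608
T(t) = (-556 + t)*(-189 + t) (T(t) = (t - 189)*(t - 556) = (-189 + t)*(-556 + t) = (-556 + t)*(-189 + t))
F(o) - T(-564) = 144 - (105084 + (-564)**2 - 745*(-564)) = 144 - (105084 + 318096 + 420180) = 144 - 1*843360 = 144 - 843360 = -843216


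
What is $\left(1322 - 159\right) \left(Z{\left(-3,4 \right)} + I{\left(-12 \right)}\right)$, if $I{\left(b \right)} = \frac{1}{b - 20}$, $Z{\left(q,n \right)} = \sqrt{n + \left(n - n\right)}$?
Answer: $\frac{73269}{32} \approx 2289.7$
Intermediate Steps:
$Z{\left(q,n \right)} = \sqrt{n}$ ($Z{\left(q,n \right)} = \sqrt{n + 0} = \sqrt{n}$)
$I{\left(b \right)} = \frac{1}{-20 + b}$
$\left(1322 - 159\right) \left(Z{\left(-3,4 \right)} + I{\left(-12 \right)}\right) = \left(1322 - 159\right) \left(\sqrt{4} + \frac{1}{-20 - 12}\right) = \left(1322 + \left(-282 + 123\right)\right) \left(2 + \frac{1}{-32}\right) = \left(1322 - 159\right) \left(2 - \frac{1}{32}\right) = 1163 \cdot \frac{63}{32} = \frac{73269}{32}$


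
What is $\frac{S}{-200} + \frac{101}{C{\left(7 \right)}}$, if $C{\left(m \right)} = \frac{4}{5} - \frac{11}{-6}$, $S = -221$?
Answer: $\frac{623459}{15800} \approx 39.459$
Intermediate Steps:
$C{\left(m \right)} = \frac{79}{30}$ ($C{\left(m \right)} = 4 \cdot \frac{1}{5} - - \frac{11}{6} = \frac{4}{5} + \frac{11}{6} = \frac{79}{30}$)
$\frac{S}{-200} + \frac{101}{C{\left(7 \right)}} = - \frac{221}{-200} + \frac{101}{\frac{79}{30}} = \left(-221\right) \left(- \frac{1}{200}\right) + 101 \cdot \frac{30}{79} = \frac{221}{200} + \frac{3030}{79} = \frac{623459}{15800}$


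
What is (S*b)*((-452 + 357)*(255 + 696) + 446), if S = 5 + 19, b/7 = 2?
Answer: -30206064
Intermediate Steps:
b = 14 (b = 7*2 = 14)
S = 24
(S*b)*((-452 + 357)*(255 + 696) + 446) = (24*14)*((-452 + 357)*(255 + 696) + 446) = 336*(-95*951 + 446) = 336*(-90345 + 446) = 336*(-89899) = -30206064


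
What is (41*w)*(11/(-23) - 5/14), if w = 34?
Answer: -187493/161 ≈ -1164.6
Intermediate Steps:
(41*w)*(11/(-23) - 5/14) = (41*34)*(11/(-23) - 5/14) = 1394*(11*(-1/23) - 5*1/14) = 1394*(-11/23 - 5/14) = 1394*(-269/322) = -187493/161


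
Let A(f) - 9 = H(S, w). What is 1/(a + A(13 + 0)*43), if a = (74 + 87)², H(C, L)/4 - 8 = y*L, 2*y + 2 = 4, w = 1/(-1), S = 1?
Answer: 1/27512 ≈ 3.6348e-5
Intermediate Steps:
w = -1 (w = 1*(-1) = -1)
y = 1 (y = -1 + (½)*4 = -1 + 2 = 1)
H(C, L) = 32 + 4*L (H(C, L) = 32 + 4*(1*L) = 32 + 4*L)
A(f) = 37 (A(f) = 9 + (32 + 4*(-1)) = 9 + (32 - 4) = 9 + 28 = 37)
a = 25921 (a = 161² = 25921)
1/(a + A(13 + 0)*43) = 1/(25921 + 37*43) = 1/(25921 + 1591) = 1/27512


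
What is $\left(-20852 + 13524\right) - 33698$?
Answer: $-41026$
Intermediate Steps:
$\left(-20852 + 13524\right) - 33698 = -7328 - 33698 = -41026$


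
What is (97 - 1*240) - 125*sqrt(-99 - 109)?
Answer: -143 - 500*I*sqrt(13) ≈ -143.0 - 1802.8*I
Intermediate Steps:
(97 - 1*240) - 125*sqrt(-99 - 109) = (97 - 240) - 500*I*sqrt(13) = -143 - 500*I*sqrt(13)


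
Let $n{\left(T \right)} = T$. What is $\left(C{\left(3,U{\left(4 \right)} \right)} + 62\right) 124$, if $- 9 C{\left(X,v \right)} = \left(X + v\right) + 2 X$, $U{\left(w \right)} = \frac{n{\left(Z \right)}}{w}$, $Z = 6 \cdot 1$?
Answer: $\frac{22630}{3} \approx 7543.3$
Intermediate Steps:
$Z = 6$
$U{\left(w \right)} = \frac{6}{w}$
$C{\left(X,v \right)} = - \frac{X}{3} - \frac{v}{9}$ ($C{\left(X,v \right)} = - \frac{\left(X + v\right) + 2 X}{9} = - \frac{v + 3 X}{9} = - \frac{X}{3} - \frac{v}{9}$)
$\left(C{\left(3,U{\left(4 \right)} \right)} + 62\right) 124 = \left(\left(\left(- \frac{1}{3}\right) 3 - \frac{6 \cdot \frac{1}{4}}{9}\right) + 62\right) 124 = \left(\left(-1 - \frac{6 \cdot \frac{1}{4}}{9}\right) + 62\right) 124 = \left(\left(-1 - \frac{1}{6}\right) + 62\right) 124 = \left(- \frac{7}{6} + 62\right) 124 = \frac{365}{6} \cdot 124 = \frac{22630}{3}$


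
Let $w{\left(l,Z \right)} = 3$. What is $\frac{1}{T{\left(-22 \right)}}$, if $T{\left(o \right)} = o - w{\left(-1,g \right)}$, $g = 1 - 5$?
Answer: $- \frac{1}{25} \approx -0.04$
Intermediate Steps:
$g = -4$
$T{\left(o \right)} = -3 + o$ ($T{\left(o \right)} = o - 3 = -3 + o$)
$\frac{1}{T{\left(-22 \right)}} = \frac{1}{-3 - 22} = \frac{1}{-25} = - \frac{1}{25}$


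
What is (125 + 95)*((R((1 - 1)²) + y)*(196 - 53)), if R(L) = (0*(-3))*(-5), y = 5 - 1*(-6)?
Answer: 346060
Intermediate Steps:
y = 11 (y = 5 + 6 = 11)
R(L) = 0 (R(L) = 0*(-5) = 0)
(125 + 95)*((R((1 - 1)²) + y)*(196 - 53)) = (125 + 95)*((0 + 11)*(196 - 53)) = 220*(11*143) = 220*1573 = 346060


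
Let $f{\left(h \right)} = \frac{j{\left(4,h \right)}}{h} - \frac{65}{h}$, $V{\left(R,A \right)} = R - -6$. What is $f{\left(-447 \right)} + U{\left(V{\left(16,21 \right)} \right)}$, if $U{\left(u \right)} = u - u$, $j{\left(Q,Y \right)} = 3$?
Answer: $\frac{62}{447} \approx 0.1387$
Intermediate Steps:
$V{\left(R,A \right)} = 6 + R$ ($V{\left(R,A \right)} = R + 6 = 6 + R$)
$f{\left(h \right)} = - \frac{62}{h}$ ($f{\left(h \right)} = \frac{3}{h} - \frac{65}{h} = - \frac{62}{h}$)
$U{\left(u \right)} = 0$
$f{\left(-447 \right)} + U{\left(V{\left(16,21 \right)} \right)} = - \frac{62}{-447} + 0 = \left(-62\right) \left(- \frac{1}{447}\right) + 0 = \frac{62}{447} + 0 = \frac{62}{447}$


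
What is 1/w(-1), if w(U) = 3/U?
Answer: -1/3 ≈ -0.33333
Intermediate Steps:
1/w(-1) = 1/(3/(-1)) = 1/(3*(-1)) = 1/(-3) = -1/3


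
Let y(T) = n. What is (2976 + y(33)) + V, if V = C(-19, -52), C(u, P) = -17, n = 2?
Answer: 2961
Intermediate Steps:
y(T) = 2
V = -17
(2976 + y(33)) + V = (2976 + 2) - 17 = 2978 - 17 = 2961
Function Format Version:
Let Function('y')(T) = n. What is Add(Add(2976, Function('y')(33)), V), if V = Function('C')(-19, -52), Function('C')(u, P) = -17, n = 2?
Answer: 2961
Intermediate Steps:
Function('y')(T) = 2
V = -17
Add(Add(2976, Function('y')(33)), V) = Add(Add(2976, 2), -17) = Add(2978, -17) = 2961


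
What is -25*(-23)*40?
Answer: 23000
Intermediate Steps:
-25*(-23)*40 = 575*40 = 23000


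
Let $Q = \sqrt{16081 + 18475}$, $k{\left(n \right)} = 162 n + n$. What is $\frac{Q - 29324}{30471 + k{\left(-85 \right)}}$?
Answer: $- \frac{7331}{4154} + \frac{\sqrt{8639}}{8308} \approx -1.7536$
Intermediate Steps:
$k{\left(n \right)} = 163 n$
$Q = 2 \sqrt{8639}$ ($Q = \sqrt{34556} = 2 \sqrt{8639} \approx 185.89$)
$\frac{Q - 29324}{30471 + k{\left(-85 \right)}} = \frac{2 \sqrt{8639} - 29324}{30471 + 163 \left(-85\right)} = \frac{-29324 + 2 \sqrt{8639}}{30471 - 13855} = \frac{-29324 + 2 \sqrt{8639}}{16616} = \left(-29324 + 2 \sqrt{8639}\right) \frac{1}{16616} = - \frac{7331}{4154} + \frac{\sqrt{8639}}{8308}$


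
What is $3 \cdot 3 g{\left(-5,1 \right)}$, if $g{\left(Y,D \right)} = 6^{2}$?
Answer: $324$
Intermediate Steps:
$g{\left(Y,D \right)} = 36$
$3 \cdot 3 g{\left(-5,1 \right)} = 3 \cdot 3 \cdot 36 = 9 \cdot 36 = 324$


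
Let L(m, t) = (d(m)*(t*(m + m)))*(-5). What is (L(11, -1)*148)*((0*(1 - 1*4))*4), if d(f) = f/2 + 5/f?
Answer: 0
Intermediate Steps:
d(f) = f/2 + 5/f (d(f) = f*(½) + 5/f = f/2 + 5/f)
L(m, t) = -10*m*t*(m/2 + 5/m) (L(m, t) = ((m/2 + 5/m)*(t*(m + m)))*(-5) = ((m/2 + 5/m)*(t*(2*m)))*(-5) = ((m/2 + 5/m)*(2*m*t))*(-5) = (2*m*t*(m/2 + 5/m))*(-5) = -10*m*t*(m/2 + 5/m))
(L(11, -1)*148)*((0*(1 - 1*4))*4) = (-5*(-1)*(10 + 11²)*148)*((0*(1 - 1*4))*4) = (-5*(-1)*(10 + 121)*148)*((0*(1 - 4))*4) = (-5*(-1)*131*148)*((0*(-3))*4) = (655*148)*(0*4) = 96940*0 = 0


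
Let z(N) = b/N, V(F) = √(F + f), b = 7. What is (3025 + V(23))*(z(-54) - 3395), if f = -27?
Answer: -554594425/54 - 183337*I/27 ≈ -1.027e+7 - 6790.3*I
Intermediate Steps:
V(F) = √(-27 + F) (V(F) = √(F - 27) = √(-27 + F))
z(N) = 7/N
(3025 + V(23))*(z(-54) - 3395) = (3025 + √(-27 + 23))*(7/(-54) - 3395) = (3025 + √(-4))*(7*(-1/54) - 3395) = (3025 + 2*I)*(-7/54 - 3395) = (3025 + 2*I)*(-183337/54) = -554594425/54 - 183337*I/27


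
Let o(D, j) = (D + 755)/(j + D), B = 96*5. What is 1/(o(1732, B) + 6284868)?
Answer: 2212/13902130503 ≈ 1.5911e-7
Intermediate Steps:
B = 480
o(D, j) = (755 + D)/(D + j)
1/(o(1732, B) + 6284868) = 1/((755 + 1732)/(1732 + 480) + 6284868) = 1/(2487/2212 + 6284868) = 1/(13902130503/2212) = 2212/13902130503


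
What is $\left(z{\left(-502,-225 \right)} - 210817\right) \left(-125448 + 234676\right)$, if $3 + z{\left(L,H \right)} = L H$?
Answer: $-10690144360$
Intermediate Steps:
$z{\left(L,H \right)} = -3 + H L$ ($z{\left(L,H \right)} = -3 + L H = -3 + H L$)
$\left(z{\left(-502,-225 \right)} - 210817\right) \left(-125448 + 234676\right) = \left(\left(-3 - -112950\right) - 210817\right) \left(-125448 + 234676\right) = \left(\left(-3 + 112950\right) - 210817\right) 109228 = \left(112947 - 210817\right) 109228 = \left(-97870\right) 109228 = -10690144360$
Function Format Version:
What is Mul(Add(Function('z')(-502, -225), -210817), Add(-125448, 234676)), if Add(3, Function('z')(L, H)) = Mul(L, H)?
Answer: -10690144360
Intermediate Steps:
Function('z')(L, H) = Add(-3, Mul(H, L)) (Function('z')(L, H) = Add(-3, Mul(L, H)) = Add(-3, Mul(H, L)))
Mul(Add(Function('z')(-502, -225), -210817), Add(-125448, 234676)) = Mul(Add(Add(-3, Mul(-225, -502)), -210817), Add(-125448, 234676)) = Mul(Add(Add(-3, 112950), -210817), 109228) = Mul(Add(112947, -210817), 109228) = Mul(-97870, 109228) = -10690144360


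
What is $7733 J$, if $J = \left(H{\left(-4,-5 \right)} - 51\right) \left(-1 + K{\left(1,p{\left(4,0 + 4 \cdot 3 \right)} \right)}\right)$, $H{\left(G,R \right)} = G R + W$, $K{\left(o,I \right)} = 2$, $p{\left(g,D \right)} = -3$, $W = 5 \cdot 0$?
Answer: $-239723$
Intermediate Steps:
$W = 0$
$H{\left(G,R \right)} = G R$ ($H{\left(G,R \right)} = G R + 0 = G R$)
$J = -31$ ($J = \left(\left(-4\right) \left(-5\right) - 51\right) \left(-1 + 2\right) = \left(20 - 51\right) 1 = \left(-31\right) 1 = -31$)
$7733 J = 7733 \left(-31\right) = -239723$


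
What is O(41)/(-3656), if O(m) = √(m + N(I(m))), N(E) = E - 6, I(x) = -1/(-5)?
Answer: -√55/4570 ≈ -0.0016228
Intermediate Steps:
I(x) = ⅕ (I(x) = -1*(-⅕) = ⅕)
N(E) = -6 + E
O(m) = √(-29/5 + m) (O(m) = √(m + (-6 + ⅕)) = √(m - 29/5) = √(-29/5 + m))
O(41)/(-3656) = (√(-145 + 25*41)/5)/(-3656) = (√(-145 + 1025)/5)*(-1/3656) = (√880/5)*(-1/3656) = ((4*√55)/5)*(-1/3656) = (4*√55/5)*(-1/3656) = -√55/4570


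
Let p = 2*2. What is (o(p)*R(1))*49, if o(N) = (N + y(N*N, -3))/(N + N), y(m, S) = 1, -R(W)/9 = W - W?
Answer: 0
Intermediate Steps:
R(W) = 0 (R(W) = -9*(W - W) = -9*0 = 0)
p = 4
o(N) = (1 + N)/(2*N) (o(N) = (N + 1)/(N + N) = (1 + N)/((2*N)) = (1 + N)*(1/(2*N)) = (1 + N)/(2*N))
(o(p)*R(1))*49 = (((½)*(1 + 4)/4)*0)*49 = (((½)*(¼)*5)*0)*49 = ((5/8)*0)*49 = 0*49 = 0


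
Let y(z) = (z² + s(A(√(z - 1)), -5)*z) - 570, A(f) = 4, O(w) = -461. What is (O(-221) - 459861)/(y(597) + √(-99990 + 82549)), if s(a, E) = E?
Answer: -162426458988/124505962757 + 460322*I*√17441/124505962757 ≈ -1.3046 + 0.00048827*I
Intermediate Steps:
y(z) = -570 + z² - 5*z (y(z) = (z² - 5*z) - 570 = -570 + z² - 5*z)
(O(-221) - 459861)/(y(597) + √(-99990 + 82549)) = (-461 - 459861)/((-570 + 597² - 5*597) + √(-99990 + 82549)) = -460322/((-570 + 356409 - 2985) + √(-17441)) = -460322/(352854 + I*√17441)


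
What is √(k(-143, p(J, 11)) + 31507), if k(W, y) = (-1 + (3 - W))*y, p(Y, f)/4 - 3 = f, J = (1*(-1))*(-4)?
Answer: 3*√4403 ≈ 199.07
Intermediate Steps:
J = 4 (J = -1*(-4) = 4)
p(Y, f) = 12 + 4*f
k(W, y) = y*(2 - W) (k(W, y) = (2 - W)*y = y*(2 - W))
√(k(-143, p(J, 11)) + 31507) = √((12 + 4*11)*(2 - 1*(-143)) + 31507) = √((12 + 44)*(2 + 143) + 31507) = √(56*145 + 31507) = √(8120 + 31507) = √39627 = 3*√4403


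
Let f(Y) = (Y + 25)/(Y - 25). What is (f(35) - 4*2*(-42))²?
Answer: 116964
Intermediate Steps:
f(Y) = (25 + Y)/(-25 + Y)
(f(35) - 4*2*(-42))² = ((25 + 35)/(-25 + 35) - 4*2*(-42))² = (60/10 - 8*(-42))² = ((⅒)*60 + 336)² = (6 + 336)² = 342² = 116964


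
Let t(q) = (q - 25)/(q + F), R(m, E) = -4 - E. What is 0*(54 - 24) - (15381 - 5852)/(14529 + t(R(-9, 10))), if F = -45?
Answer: -562211/857250 ≈ -0.65583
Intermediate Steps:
t(q) = (-25 + q)/(-45 + q) (t(q) = (q - 25)/(q - 45) = (-25 + q)/(-45 + q))
0*(54 - 24) - (15381 - 5852)/(14529 + t(R(-9, 10))) = 0*(54 - 24) - (15381 - 5852)/(14529 + (-25 + (-4 - 1*10))/(-45 + (-4 - 1*10))) = 0*30 - 9529/(14529 + (-25 + (-4 - 10))/(-45 + (-4 - 10))) = 0 - 9529/(14529 + (-25 - 14)/(-45 - 14)) = 0 - 9529/(14529 - 39/(-59)) = 0 - 9529/(14529 - 1/59*(-39)) = 0 - 9529/(14529 + 39/59) = 0 - 9529/857250/59 = 0 - 9529*59/857250 = 0 - 1*562211/857250 = 0 - 562211/857250 = -562211/857250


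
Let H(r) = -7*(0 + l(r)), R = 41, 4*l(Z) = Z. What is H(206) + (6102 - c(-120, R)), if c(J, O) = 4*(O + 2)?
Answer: 11139/2 ≈ 5569.5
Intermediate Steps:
l(Z) = Z/4
c(J, O) = 8 + 4*O (c(J, O) = 4*(2 + O) = 8 + 4*O)
H(r) = -7*r/4 (H(r) = -7*(0 + r/4) = -7*r/4)
H(206) + (6102 - c(-120, R)) = -7/4*206 + (6102 - (8 + 4*41)) = -721/2 + (6102 - (8 + 164)) = -721/2 + (6102 - 1*172) = -721/2 + (6102 - 172) = -721/2 + 5930 = 11139/2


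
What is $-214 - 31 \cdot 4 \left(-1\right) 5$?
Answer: $406$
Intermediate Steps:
$-214 - 31 \cdot 4 \left(-1\right) 5 = -214 - 31 \left(\left(-4\right) 5\right) = -214 - -620 = -214 + 620 = 406$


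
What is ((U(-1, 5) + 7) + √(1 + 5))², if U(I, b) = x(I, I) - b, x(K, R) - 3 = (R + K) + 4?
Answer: (7 + √6)² ≈ 89.293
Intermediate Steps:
x(K, R) = 7 + K + R (x(K, R) = 3 + ((R + K) + 4) = 3 + ((K + R) + 4) = 3 + (4 + K + R) = 7 + K + R)
U(I, b) = 7 - b + 2*I (U(I, b) = (7 + I + I) - b = (7 + 2*I) - b = 7 - b + 2*I)
((U(-1, 5) + 7) + √(1 + 5))² = (((7 - 1*5 + 2*(-1)) + 7) + √(1 + 5))² = (((7 - 5 - 2) + 7) + √6)² = ((0 + 7) + √6)² = (7 + √6)²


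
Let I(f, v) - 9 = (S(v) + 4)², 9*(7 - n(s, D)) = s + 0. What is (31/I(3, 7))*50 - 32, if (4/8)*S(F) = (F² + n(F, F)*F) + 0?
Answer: -92595506/2897533 ≈ -31.957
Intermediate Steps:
n(s, D) = 7 - s/9 (n(s, D) = 7 - (s + 0)/9 = 7 - s/9)
S(F) = 2*F² + 2*F*(7 - F/9) (S(F) = 2*((F² + (7 - F/9)*F) + 0) = 2*((F² + F*(7 - F/9)) + 0) = 2*(F² + F*(7 - F/9)) = 2*F² + 2*F*(7 - F/9))
I(f, v) = 9 + (4 + 2*v*(63 + 8*v)/9)² (I(f, v) = 9 + (2*v*(63 + 8*v)/9 + 4)² = 9 + (4 + 2*v*(63 + 8*v)/9)²)
(31/I(3, 7))*50 - 32 = (31/(9 + 4*(18 + 7*(63 + 8*7))²/81))*50 - 32 = (31/(9 + 4*(18 + 7*(63 + 56))²/81))*50 - 32 = (31/(9 + 4*(18 + 7*119)²/81))*50 - 32 = (31/(9 + 4*(18 + 833)²/81))*50 - 32 = (31/(9 + (4/81)*851²))*50 - 32 = (31/(9 + (4/81)*724201))*50 - 32 = (31/(9 + 2896804/81))*50 - 32 = (31/(2897533/81))*50 - 32 = (31*(81/2897533))*50 - 32 = (2511/2897533)*50 - 32 = 125550/2897533 - 32 = -92595506/2897533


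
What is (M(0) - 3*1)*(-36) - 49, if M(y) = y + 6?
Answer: -157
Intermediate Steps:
M(y) = 6 + y
(M(0) - 3*1)*(-36) - 49 = ((6 + 0) - 3*1)*(-36) - 49 = (6 - 3)*(-36) - 49 = 3*(-36) - 49 = -108 - 49 = -157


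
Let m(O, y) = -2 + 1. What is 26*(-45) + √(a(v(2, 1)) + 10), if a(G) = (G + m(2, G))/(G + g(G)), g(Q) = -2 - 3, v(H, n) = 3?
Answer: -1167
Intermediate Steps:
m(O, y) = -1
g(Q) = -5
a(G) = (-1 + G)/(-5 + G) (a(G) = (G - 1)/(G - 5) = (-1 + G)/(-5 + G))
26*(-45) + √(a(v(2, 1)) + 10) = 26*(-45) + √((-1 + 3)/(-5 + 3) + 10) = -1170 + √(2/(-2) + 10) = -1170 + √(-½*2 + 10) = -1170 + √(-1 + 10) = -1170 + √9 = -1170 + 3 = -1167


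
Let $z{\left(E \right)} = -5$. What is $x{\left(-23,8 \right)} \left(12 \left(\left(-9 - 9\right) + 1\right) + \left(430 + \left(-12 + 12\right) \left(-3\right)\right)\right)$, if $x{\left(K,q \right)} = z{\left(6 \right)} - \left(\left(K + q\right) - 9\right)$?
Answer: $4294$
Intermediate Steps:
$x{\left(K,q \right)} = 4 - K - q$ ($x{\left(K,q \right)} = -5 - \left(\left(K + q\right) - 9\right) = -5 - \left(-9 + K + q\right) = 4 - K - q$)
$x{\left(-23,8 \right)} \left(12 \left(\left(-9 - 9\right) + 1\right) + \left(430 + \left(-12 + 12\right) \left(-3\right)\right)\right) = \left(4 - -23 - 8\right) \left(12 \left(\left(-9 - 9\right) + 1\right) + \left(430 + \left(-12 + 12\right) \left(-3\right)\right)\right) = \left(4 + 23 - 8\right) \left(12 \left(-18 + 1\right) + \left(430 + 0 \left(-3\right)\right)\right) = 19 \left(12 \left(-17\right) + \left(430 + 0\right)\right) = 19 \left(-204 + 430\right) = 19 \cdot 226 = 4294$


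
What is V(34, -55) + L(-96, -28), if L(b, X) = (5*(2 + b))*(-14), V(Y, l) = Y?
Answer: 6614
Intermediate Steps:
L(b, X) = -140 - 70*b (L(b, X) = (10 + 5*b)*(-14) = -140 - 70*b)
V(34, -55) + L(-96, -28) = 34 + (-140 - 70*(-96)) = 34 + (-140 + 6720) = 34 + 6580 = 6614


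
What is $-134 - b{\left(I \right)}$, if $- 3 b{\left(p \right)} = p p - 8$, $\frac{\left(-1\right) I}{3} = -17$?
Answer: $\frac{2191}{3} \approx 730.33$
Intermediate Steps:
$I = 51$ ($I = \left(-3\right) \left(-17\right) = 51$)
$b{\left(p \right)} = \frac{8}{3} - \frac{p^{2}}{3}$ ($b{\left(p \right)} = - \frac{p p - 8}{3} = - \frac{p^{2} - 8}{3} = - \frac{-8 + p^{2}}{3} = \frac{8}{3} - \frac{p^{2}}{3}$)
$-134 - b{\left(I \right)} = -134 - \left(\frac{8}{3} - \frac{51^{2}}{3}\right) = -134 - \left(\frac{8}{3} - 867\right) = -134 - - \frac{2593}{3} = -134 + \frac{2593}{3} = \frac{2191}{3}$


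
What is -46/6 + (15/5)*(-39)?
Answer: -374/3 ≈ -124.67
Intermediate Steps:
-46/6 + (15/5)*(-39) = -46*⅙ + (15*(⅕))*(-39) = -23/3 + 3*(-39) = -23/3 - 117 = -374/3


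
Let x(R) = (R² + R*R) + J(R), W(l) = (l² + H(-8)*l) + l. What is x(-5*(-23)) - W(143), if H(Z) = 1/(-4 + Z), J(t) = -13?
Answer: 70283/12 ≈ 5856.9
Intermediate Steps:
W(l) = l² + 11*l/12 (W(l) = (l² + l/(-4 - 8)) + l = (l² + l/(-12)) + l = (l² - l/12) + l = l² + 11*l/12)
x(R) = -13 + 2*R² (x(R) = (R² + R*R) - 13 = (R² + R²) - 13 = 2*R² - 13 = -13 + 2*R²)
x(-5*(-23)) - W(143) = (-13 + 2*(-5*(-23))²) - 143*(11 + 12*143)/12 = (-13 + 2*115²) - 143*(11 + 1716)/12 = (-13 + 2*13225) - 143*1727/12 = (-13 + 26450) - 1*246961/12 = 26437 - 246961/12 = 70283/12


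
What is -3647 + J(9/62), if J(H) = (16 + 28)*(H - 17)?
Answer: -136047/31 ≈ -4388.6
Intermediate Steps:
J(H) = -748 + 44*H (J(H) = 44*(-17 + H) = -748 + 44*H)
-3647 + J(9/62) = -3647 + (-748 + 44*(9/62)) = -3647 + (-748 + 198/31) = -3647 - 22990/31 = -136047/31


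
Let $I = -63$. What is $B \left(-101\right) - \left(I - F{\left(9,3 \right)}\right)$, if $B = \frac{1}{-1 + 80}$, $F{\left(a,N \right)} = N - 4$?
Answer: $\frac{4797}{79} \approx 60.721$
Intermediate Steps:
$F{\left(a,N \right)} = -4 + N$
$B = \frac{1}{79} \approx 0.012658$
$B \left(-101\right) - \left(I - F{\left(9,3 \right)}\right) = \frac{1}{79} \left(-101\right) + \left(\left(-4 + 3\right) - -63\right) = - \frac{101}{79} + \left(-1 + 63\right) = - \frac{101}{79} + 62 = \frac{4797}{79}$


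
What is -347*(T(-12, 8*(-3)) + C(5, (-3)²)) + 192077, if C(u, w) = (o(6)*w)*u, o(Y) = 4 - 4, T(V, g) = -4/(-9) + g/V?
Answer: 1721059/9 ≈ 1.9123e+5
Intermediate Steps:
T(V, g) = 4/9 + g/V (T(V, g) = -4*(-⅑) + g/V = 4/9 + g/V)
o(Y) = 0
C(u, w) = 0 (C(u, w) = (0*w)*u = 0*u = 0)
-347*(T(-12, 8*(-3)) + C(5, (-3)²)) + 192077 = -347*((4/9 + (8*(-3))/(-12)) + 0) + 192077 = -347*((4/9 - 24*(-1/12)) + 0) + 192077 = -347*((4/9 + 2) + 0) + 192077 = -347*(22/9 + 0) + 192077 = -347*22/9 + 192077 = -7634/9 + 192077 = 1721059/9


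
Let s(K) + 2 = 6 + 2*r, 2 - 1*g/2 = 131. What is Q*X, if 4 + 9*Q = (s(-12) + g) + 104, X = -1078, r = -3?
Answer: 172480/9 ≈ 19164.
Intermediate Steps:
g = -258 (g = 4 - 2*131 = 4 - 262 = -258)
s(K) = -2 (s(K) = -2 + (6 + 2*(-3)) = -2 + (6 - 6) = -2 + 0 = -2)
Q = -160/9 (Q = -4/9 + ((-2 - 258) + 104)/9 = -4/9 + (-260 + 104)/9 = -4/9 + (1/9)*(-156) = -4/9 - 52/3 = -160/9 ≈ -17.778)
Q*X = -160/9*(-1078) = 172480/9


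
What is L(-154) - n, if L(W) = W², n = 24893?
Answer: -1177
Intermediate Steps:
L(-154) - n = (-154)² - 1*24893 = 23716 - 24893 = -1177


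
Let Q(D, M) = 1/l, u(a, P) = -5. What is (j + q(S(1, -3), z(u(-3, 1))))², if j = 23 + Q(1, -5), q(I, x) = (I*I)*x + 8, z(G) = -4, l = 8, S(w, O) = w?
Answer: 47089/64 ≈ 735.77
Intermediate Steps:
Q(D, M) = ⅛ (Q(D, M) = 1/8 = ⅛)
q(I, x) = 8 + x*I² (q(I, x) = I²*x + 8 = x*I² + 8 = 8 + x*I²)
j = 185/8 (j = 23 + ⅛ = 185/8 ≈ 23.125)
(j + q(S(1, -3), z(u(-3, 1))))² = (185/8 + (8 - 4*1²))² = (185/8 + (8 - 4*1))² = (185/8 + (8 - 4))² = (185/8 + 4)² = (217/8)² = 47089/64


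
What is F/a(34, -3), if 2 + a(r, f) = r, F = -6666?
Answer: -3333/16 ≈ -208.31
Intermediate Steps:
a(r, f) = -2 + r
F/a(34, -3) = -6666/(-2 + 34) = -6666/32 = -6666*1/32 = -3333/16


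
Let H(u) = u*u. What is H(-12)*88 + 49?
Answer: 12721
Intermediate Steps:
H(u) = u²
H(-12)*88 + 49 = (-12)²*88 + 49 = 144*88 + 49 = 12672 + 49 = 12721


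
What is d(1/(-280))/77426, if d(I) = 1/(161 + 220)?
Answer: 1/29499306 ≈ 3.3899e-8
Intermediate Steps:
d(I) = 1/381
d(1/(-280))/77426 = (1/381)/77426 = (1/381)*(1/77426) = 1/29499306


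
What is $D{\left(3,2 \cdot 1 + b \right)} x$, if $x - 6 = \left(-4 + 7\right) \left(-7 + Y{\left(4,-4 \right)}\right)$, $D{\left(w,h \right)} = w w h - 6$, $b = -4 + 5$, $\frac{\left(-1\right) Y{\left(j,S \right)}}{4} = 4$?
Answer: $-1323$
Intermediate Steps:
$Y{\left(j,S \right)} = -16$ ($Y{\left(j,S \right)} = \left(-4\right) 4 = -16$)
$b = 1$
$D{\left(w,h \right)} = -6 + h w^{2}$ ($D{\left(w,h \right)} = w^{2} h - 6 = h w^{2} - 6 = -6 + h w^{2}$)
$x = -63$ ($x = 6 + \left(-4 + 7\right) \left(-7 - 16\right) = 6 + 3 \left(-23\right) = 6 - 69 = -63$)
$D{\left(3,2 \cdot 1 + b \right)} x = \left(-6 + \left(2 \cdot 1 + 1\right) 3^{2}\right) \left(-63\right) = \left(-6 + \left(2 + 1\right) 9\right) \left(-63\right) = \left(-6 + 3 \cdot 9\right) \left(-63\right) = \left(-6 + 27\right) \left(-63\right) = 21 \left(-63\right) = -1323$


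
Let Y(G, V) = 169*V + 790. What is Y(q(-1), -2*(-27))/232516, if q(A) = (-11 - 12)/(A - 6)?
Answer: 2479/58129 ≈ 0.042647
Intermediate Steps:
q(A) = -23/(-6 + A)
Y(G, V) = 790 + 169*V
Y(q(-1), -2*(-27))/232516 = (790 + 169*(-2*(-27)))/232516 = (790 + 169*54)*(1/232516) = (790 + 9126)*(1/232516) = 9916*(1/232516) = 2479/58129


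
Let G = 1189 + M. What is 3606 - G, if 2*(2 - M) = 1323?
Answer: 6153/2 ≈ 3076.5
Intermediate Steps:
M = -1319/2 (M = 2 - ½*1323 = 2 - 1323/2 = -1319/2 ≈ -659.50)
G = 1059/2 (G = 1189 - 1319/2 = 1059/2 ≈ 529.50)
3606 - G = 3606 - 1*1059/2 = 3606 - 1059/2 = 6153/2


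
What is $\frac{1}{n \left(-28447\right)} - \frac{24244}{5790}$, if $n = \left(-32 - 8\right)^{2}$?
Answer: $- \frac{110347051459}{26353300800} \approx -4.1872$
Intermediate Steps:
$n = 1600$ ($n = \left(-40\right)^{2} = 1600$)
$\frac{1}{n \left(-28447\right)} - \frac{24244}{5790} = \frac{1}{1600 \left(-28447\right)} - \frac{24244}{5790} = \frac{1}{1600} \left(- \frac{1}{28447}\right) - \frac{12122}{2895} = - \frac{1}{45515200} - \frac{12122}{2895} = - \frac{110347051459}{26353300800}$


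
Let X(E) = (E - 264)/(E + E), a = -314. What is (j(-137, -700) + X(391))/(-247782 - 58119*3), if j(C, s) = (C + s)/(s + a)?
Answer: -65276/27894522981 ≈ -2.3401e-6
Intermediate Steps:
X(E) = (-264 + E)/(2*E) (X(E) = (-264 + E)/((2*E)) = (-264 + E)*(1/(2*E)) = (-264 + E)/(2*E))
j(C, s) = (C + s)/(-314 + s) (j(C, s) = (C + s)/(s - 314) = (C + s)/(-314 + s))
(j(-137, -700) + X(391))/(-247782 - 58119*3) = ((-137 - 700)/(-314 - 700) + (1/2)*(-264 + 391)/391)/(-247782 - 58119*3) = (-837/(-1014) + (1/2)*(1/391)*127)/(-247782 - 174357) = (-1/1014*(-837) + 127/782)/(-422139) = (279/338 + 127/782)*(-1/422139) = (65276/66079)*(-1/422139) = -65276/27894522981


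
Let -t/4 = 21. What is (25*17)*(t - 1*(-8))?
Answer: -32300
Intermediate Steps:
t = -84 (t = -4*21 = -84)
(25*17)*(t - 1*(-8)) = (25*17)*(-84 - 1*(-8)) = 425*(-84 + 8) = 425*(-76) = -32300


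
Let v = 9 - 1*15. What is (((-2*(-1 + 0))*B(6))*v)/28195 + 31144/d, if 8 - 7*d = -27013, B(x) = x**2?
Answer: 6135062488/761857095 ≈ 8.0528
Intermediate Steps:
d = 27021/7 (d = 8/7 - 1/7*(-27013) = 8/7 + 3859 = 27021/7 ≈ 3860.1)
v = -6 (v = 9 - 15 = -6)
(((-2*(-1 + 0))*B(6))*v)/28195 + 31144/d = ((-2*(-1 + 0)*6**2)*(-6))/28195 + 31144/(27021/7) = ((-2*(-1)*36)*(-6))*(1/28195) + 31144*(7/27021) = ((2*36)*(-6))*(1/28195) + 218008/27021 = (72*(-6))*(1/28195) + 218008/27021 = -432*1/28195 + 218008/27021 = -432/28195 + 218008/27021 = 6135062488/761857095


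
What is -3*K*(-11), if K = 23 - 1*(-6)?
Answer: 957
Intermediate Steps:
K = 29 (K = 23 + 6 = 29)
-3*K*(-11) = -3*29*(-11) = -87*(-11) = 957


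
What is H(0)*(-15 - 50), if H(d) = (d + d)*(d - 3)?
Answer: 0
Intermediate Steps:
H(d) = 2*d*(-3 + d) (H(d) = (2*d)*(-3 + d) = 2*d*(-3 + d))
H(0)*(-15 - 50) = (2*0*(-3 + 0))*(-15 - 50) = (2*0*(-3))*(-65) = 0*(-65) = 0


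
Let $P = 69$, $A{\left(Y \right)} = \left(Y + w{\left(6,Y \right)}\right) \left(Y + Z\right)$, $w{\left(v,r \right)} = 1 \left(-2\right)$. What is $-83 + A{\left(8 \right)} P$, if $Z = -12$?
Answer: $-1739$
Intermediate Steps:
$w{\left(v,r \right)} = -2$
$A{\left(Y \right)} = \left(-12 + Y\right) \left(-2 + Y\right)$ ($A{\left(Y \right)} = \left(Y - 2\right) \left(Y - 12\right) = \left(-2 + Y\right) \left(-12 + Y\right) = \left(-12 + Y\right) \left(-2 + Y\right)$)
$-83 + A{\left(8 \right)} P = -83 + \left(24 + 8^{2} - 112\right) 69 = -83 + \left(24 + 64 - 112\right) 69 = -83 - 1656 = -1739$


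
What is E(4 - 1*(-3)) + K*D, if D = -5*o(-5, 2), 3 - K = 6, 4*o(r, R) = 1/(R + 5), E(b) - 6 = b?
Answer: 379/28 ≈ 13.536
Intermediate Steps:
E(b) = 6 + b
o(r, R) = 1/(4*(5 + R)) (o(r, R) = 1/(4*(R + 5)) = 1/(4*(5 + R)))
K = -3 (K = 3 - 1*6 = 3 - 6 = -3)
D = -5/28 (D = -5/(4*(5 + 2)) = -5/(4*7) = -5*1/28 = -5/28 ≈ -0.17857)
E(4 - 1*(-3)) + K*D = (6 + (4 - 1*(-3))) - 3*(-5/28) = (6 + (4 + 3)) + 15/28 = (6 + 7) + 15/28 = 13 + 15/28 = 379/28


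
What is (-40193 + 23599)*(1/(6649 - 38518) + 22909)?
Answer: -12115062350480/31869 ≈ -3.8015e+8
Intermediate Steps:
(-40193 + 23599)*(1/(6649 - 38518) + 22909) = -16594*(1/(-31869) + 22909) = -16594*(-1/31869 + 22909) = -16594*730086920/31869 = -12115062350480/31869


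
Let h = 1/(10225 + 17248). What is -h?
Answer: -1/27473 ≈ -3.6399e-5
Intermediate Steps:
h = 1/27473 ≈ 3.6399e-5
-h = -1*1/27473 = -1/27473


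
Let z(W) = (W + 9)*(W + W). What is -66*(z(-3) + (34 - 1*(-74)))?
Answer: -4752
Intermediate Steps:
z(W) = 2*W*(9 + W) (z(W) = (9 + W)*(2*W) = 2*W*(9 + W))
-66*(z(-3) + (34 - 1*(-74))) = -66*(2*(-3)*(9 - 3) + (34 - 1*(-74))) = -66*(2*(-3)*6 + (34 + 74)) = -66*(-36 + 108) = -66*72 = -4752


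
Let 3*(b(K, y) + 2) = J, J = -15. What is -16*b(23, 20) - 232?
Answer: -120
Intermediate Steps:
b(K, y) = -7 (b(K, y) = -2 + (⅓)*(-15) = -2 - 5 = -7)
-16*b(23, 20) - 232 = -16*(-7) - 232 = 112 - 232 = -120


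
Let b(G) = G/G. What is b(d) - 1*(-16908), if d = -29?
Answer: 16909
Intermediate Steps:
b(G) = 1
b(d) - 1*(-16908) = 1 - 1*(-16908) = 1 + 16908 = 16909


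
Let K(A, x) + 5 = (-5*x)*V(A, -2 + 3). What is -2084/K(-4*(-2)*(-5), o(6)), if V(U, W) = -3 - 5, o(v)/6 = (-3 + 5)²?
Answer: -2084/955 ≈ -2.1822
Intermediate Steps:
o(v) = 24 (o(v) = 6*(-3 + 5)² = 6*2² = 6*4 = 24)
V(U, W) = -8
K(A, x) = -5 + 40*x (K(A, x) = -5 - 5*x*(-8) = -5 + 40*x)
-2084/K(-4*(-2)*(-5), o(6)) = -2084/(-5 + 40*24) = -2084/(-5 + 960) = -2084/955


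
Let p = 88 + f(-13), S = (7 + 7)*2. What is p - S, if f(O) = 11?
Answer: 71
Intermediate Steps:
S = 28 (S = 14*2 = 28)
p = 99 (p = 88 + 11 = 99)
p - S = 99 - 1*28 = 99 - 28 = 71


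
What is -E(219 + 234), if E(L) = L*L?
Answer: -205209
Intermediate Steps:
E(L) = L²
-E(219 + 234) = -(219 + 234)² = -1*453² = -1*205209 = -205209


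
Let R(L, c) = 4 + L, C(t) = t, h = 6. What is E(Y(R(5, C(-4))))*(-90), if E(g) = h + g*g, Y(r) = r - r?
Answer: -540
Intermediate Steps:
Y(r) = 0
E(g) = 6 + g**2 (E(g) = 6 + g*g = 6 + g**2)
E(Y(R(5, C(-4))))*(-90) = (6 + 0**2)*(-90) = (6 + 0)*(-90) = 6*(-90) = -540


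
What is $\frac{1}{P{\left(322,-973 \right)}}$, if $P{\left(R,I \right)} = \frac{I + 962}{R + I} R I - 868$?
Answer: $- \frac{93}{573062} \approx -0.00016229$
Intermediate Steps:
$P{\left(R,I \right)} = -868 + \frac{I R \left(962 + I\right)}{I + R}$ ($P{\left(R,I \right)} = \frac{962 + I}{I + R} R I - 868 = \frac{R \left(962 + I\right)}{I + R} I - 868 = \frac{I R \left(962 + I\right)}{I + R} - 868 = -868 + \frac{I R \left(962 + I\right)}{I + R}$)
$\frac{1}{P{\left(322,-973 \right)}} = \frac{1}{\frac{1}{-973 + 322} \left(\left(-868\right) \left(-973\right) - 279496 + 322 \left(-973\right)^{2} + 962 \left(-973\right) 322\right)} = \frac{1}{\frac{1}{-651} \left(844564 - 279496 + 322 \cdot 946729 - 301400372\right)} = \frac{1}{\left(- \frac{1}{651}\right) \left(844564 - 279496 + 304846738 - 301400372\right)} = \frac{1}{\left(- \frac{1}{651}\right) 4011434} = \frac{1}{- \frac{573062}{93}} = - \frac{93}{573062}$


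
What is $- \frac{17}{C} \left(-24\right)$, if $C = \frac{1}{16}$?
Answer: $6528$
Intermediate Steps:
$C = \frac{1}{16} \approx 0.0625$
$- \frac{17}{C} \left(-24\right) = - 17 \frac{1}{\frac{1}{16}} \left(-24\right) = \left(-17\right) 16 \left(-24\right) = \left(-272\right) \left(-24\right) = 6528$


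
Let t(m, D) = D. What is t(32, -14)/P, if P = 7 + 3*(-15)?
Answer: 7/19 ≈ 0.36842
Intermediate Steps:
P = -38 (P = 7 - 45 = -38)
t(32, -14)/P = -14/(-38) = -14*(-1/38) = 7/19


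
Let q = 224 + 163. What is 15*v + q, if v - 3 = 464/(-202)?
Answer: 40152/101 ≈ 397.54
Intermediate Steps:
q = 387
v = 71/101 (v = 3 + 464/(-202) = 3 + 464*(-1/202) = 3 - 232/101 = 71/101 ≈ 0.70297)
15*v + q = 15*(71/101) + 387 = 1065/101 + 387 = 40152/101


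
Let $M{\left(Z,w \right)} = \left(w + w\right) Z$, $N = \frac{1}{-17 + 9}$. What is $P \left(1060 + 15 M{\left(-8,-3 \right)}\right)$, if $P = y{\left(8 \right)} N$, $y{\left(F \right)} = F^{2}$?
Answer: $-14240$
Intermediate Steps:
$N = - \frac{1}{8}$ ($N = \frac{1}{-8} = - \frac{1}{8} \approx -0.125$)
$M{\left(Z,w \right)} = 2 Z w$ ($M{\left(Z,w \right)} = 2 w Z = 2 Z w$)
$P = -8$ ($P = 8^{2} \left(- \frac{1}{8}\right) = 64 \left(- \frac{1}{8}\right) = -8$)
$P \left(1060 + 15 M{\left(-8,-3 \right)}\right) = - 8 \left(1060 + 15 \cdot 2 \left(-8\right) \left(-3\right)\right) = - 8 \left(1060 + 15 \cdot 48\right) = - 8 \left(1060 + 720\right) = \left(-8\right) 1780 = -14240$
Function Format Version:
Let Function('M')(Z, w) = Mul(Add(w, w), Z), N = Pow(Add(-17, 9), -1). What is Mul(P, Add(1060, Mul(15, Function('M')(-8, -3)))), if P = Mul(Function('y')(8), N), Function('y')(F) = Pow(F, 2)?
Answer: -14240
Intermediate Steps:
N = Rational(-1, 8) (N = Pow(-8, -1) = Rational(-1, 8) ≈ -0.12500)
Function('M')(Z, w) = Mul(2, Z, w) (Function('M')(Z, w) = Mul(Mul(2, w), Z) = Mul(2, Z, w))
P = -8 (P = Mul(Pow(8, 2), Rational(-1, 8)) = Mul(64, Rational(-1, 8)) = -8)
Mul(P, Add(1060, Mul(15, Function('M')(-8, -3)))) = Mul(-8, Add(1060, Mul(15, Mul(2, -8, -3)))) = Mul(-8, Add(1060, Mul(15, 48))) = Mul(-8, Add(1060, 720)) = Mul(-8, 1780) = -14240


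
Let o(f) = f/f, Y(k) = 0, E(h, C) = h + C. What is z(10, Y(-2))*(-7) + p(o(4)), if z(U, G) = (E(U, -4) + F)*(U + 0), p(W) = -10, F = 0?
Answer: -430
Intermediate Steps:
E(h, C) = C + h
o(f) = 1
z(U, G) = U*(-4 + U) (z(U, G) = ((-4 + U) + 0)*(U + 0) = (-4 + U)*U = U*(-4 + U))
z(10, Y(-2))*(-7) + p(o(4)) = (10*(-4 + 10))*(-7) - 10 = (10*6)*(-7) - 10 = 60*(-7) - 10 = -420 - 10 = -430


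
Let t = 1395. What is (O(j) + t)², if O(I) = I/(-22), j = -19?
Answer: 943042681/484 ≈ 1.9484e+6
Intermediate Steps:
O(I) = -I/22 (O(I) = I*(-1/22) = -I/22)
(O(j) + t)² = (-1/22*(-19) + 1395)² = (19/22 + 1395)² = (30709/22)² = 943042681/484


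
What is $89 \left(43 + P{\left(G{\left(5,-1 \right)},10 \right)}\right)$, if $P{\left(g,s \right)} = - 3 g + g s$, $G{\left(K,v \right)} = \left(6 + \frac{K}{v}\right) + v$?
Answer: $3827$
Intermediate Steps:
$G{\left(K,v \right)} = 6 + v + \frac{K}{v}$
$89 \left(43 + P{\left(G{\left(5,-1 \right)},10 \right)}\right) = 89 \left(43 + \left(6 - 1 + \frac{5}{-1}\right) \left(-3 + 10\right)\right) = 89 \left(43 + \left(6 - 1 + 5 \left(-1\right)\right) 7\right) = 89 \left(43 + \left(6 - 1 - 5\right) 7\right) = 89 \left(43 + 0 \cdot 7\right) = 89 \left(43 + 0\right) = 89 \cdot 43 = 3827$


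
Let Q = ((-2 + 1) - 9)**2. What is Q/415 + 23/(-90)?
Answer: -109/7470 ≈ -0.014592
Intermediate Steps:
Q = 100 (Q = (-1 - 9)**2 = (-10)**2 = 100)
Q/415 + 23/(-90) = 100/415 + 23/(-90) = 100*(1/415) + 23*(-1/90) = 20/83 - 23/90 = -109/7470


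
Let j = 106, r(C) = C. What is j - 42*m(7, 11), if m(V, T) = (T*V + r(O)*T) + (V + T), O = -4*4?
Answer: 3508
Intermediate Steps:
O = -16
m(V, T) = V - 15*T + T*V (m(V, T) = (T*V - 16*T) + (V + T) = (-16*T + T*V) + (T + V) = V - 15*T + T*V)
j - 42*m(7, 11) = 106 - 42*(7 - 15*11 + 11*7) = 106 - 42*(7 - 165 + 77) = 106 - 42*(-81) = 106 + 3402 = 3508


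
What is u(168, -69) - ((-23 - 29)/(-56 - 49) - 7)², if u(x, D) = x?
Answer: 1385711/11025 ≈ 125.69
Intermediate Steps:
u(168, -69) - ((-23 - 29)/(-56 - 49) - 7)² = 168 - ((-23 - 29)/(-56 - 49) - 7)² = 168 - (-52/(-105) - 7)² = 168 - (-52*(-1/105) - 7)² = 168 - (52/105 - 7)² = 168 - (-683/105)² = 168 - 1*466489/11025 = 168 - 466489/11025 = 1385711/11025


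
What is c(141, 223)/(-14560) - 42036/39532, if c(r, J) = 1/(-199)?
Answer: -30449187077/28635399520 ≈ -1.0633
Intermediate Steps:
c(r, J) = -1/199
c(141, 223)/(-14560) - 42036/39532 = -1/199/(-14560) - 42036/39532 = -1/199*(-1/14560) - 42036*1/39532 = 1/2897440 - 10509/9883 = -30449187077/28635399520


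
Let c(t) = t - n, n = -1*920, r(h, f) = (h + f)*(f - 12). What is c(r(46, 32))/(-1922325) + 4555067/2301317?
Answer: 1750122380923/884775840405 ≈ 1.9780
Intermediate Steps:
r(h, f) = (-12 + f)*(f + h) (r(h, f) = (f + h)*(-12 + f) = (-12 + f)*(f + h))
n = -920
c(t) = 920 + t (c(t) = t - 1*(-920) = t + 920 = 920 + t)
c(r(46, 32))/(-1922325) + 4555067/2301317 = (920 + (32**2 - 12*32 - 12*46 + 32*46))/(-1922325) + 4555067/2301317 = (920 + (1024 - 384 - 552 + 1472))*(-1/1922325) + 4555067*(1/2301317) = (920 + 1560)*(-1/1922325) + 4555067/2301317 = 2480*(-1/1922325) + 4555067/2301317 = -496/384465 + 4555067/2301317 = 1750122380923/884775840405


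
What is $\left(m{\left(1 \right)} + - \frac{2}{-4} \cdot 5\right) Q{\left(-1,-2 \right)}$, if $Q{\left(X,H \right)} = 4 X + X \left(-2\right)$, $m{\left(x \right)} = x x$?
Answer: $-7$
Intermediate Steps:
$m{\left(x \right)} = x^{2}$
$Q{\left(X,H \right)} = 2 X$ ($Q{\left(X,H \right)} = 4 X - 2 X = 2 X$)
$\left(m{\left(1 \right)} + - \frac{2}{-4} \cdot 5\right) Q{\left(-1,-2 \right)} = \left(1^{2} + - \frac{2}{-4} \cdot 5\right) 2 \left(-1\right) = \left(1 + \left(-2\right) \left(- \frac{1}{4}\right) 5\right) \left(-2\right) = \left(1 + \frac{1}{2} \cdot 5\right) \left(-2\right) = \left(1 + \frac{5}{2}\right) \left(-2\right) = \frac{7}{2} \left(-2\right) = -7$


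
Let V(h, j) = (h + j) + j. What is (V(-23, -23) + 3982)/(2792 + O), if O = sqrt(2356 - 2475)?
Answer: 10925096/7795383 - 3913*I*sqrt(119)/7795383 ≈ 1.4015 - 0.0054758*I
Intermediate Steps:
V(h, j) = h + 2*j
O = I*sqrt(119) (O = sqrt(-119) = I*sqrt(119) ≈ 10.909*I)
(V(-23, -23) + 3982)/(2792 + O) = ((-23 + 2*(-23)) + 3982)/(2792 + I*sqrt(119)) = ((-23 - 46) + 3982)/(2792 + I*sqrt(119)) = (-69 + 3982)/(2792 + I*sqrt(119)) = 3913/(2792 + I*sqrt(119))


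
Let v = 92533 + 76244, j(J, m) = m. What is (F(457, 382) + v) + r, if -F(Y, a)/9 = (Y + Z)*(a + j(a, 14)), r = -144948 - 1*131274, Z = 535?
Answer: -3642933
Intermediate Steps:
r = -276222 (r = -144948 - 131274 = -276222)
F(Y, a) = -9*(14 + a)*(535 + Y) (F(Y, a) = -9*(Y + 535)*(a + 14) = -9*(535 + Y)*(14 + a) = -9*(14 + a)*(535 + Y))
v = 168777
(F(457, 382) + v) + r = ((-67410 - 4815*382 - 126*457 - 9*457*382) + 168777) - 276222 = ((-67410 - 1839330 - 57582 - 1571166) + 168777) - 276222 = (-3535488 + 168777) - 276222 = -3366711 - 276222 = -3642933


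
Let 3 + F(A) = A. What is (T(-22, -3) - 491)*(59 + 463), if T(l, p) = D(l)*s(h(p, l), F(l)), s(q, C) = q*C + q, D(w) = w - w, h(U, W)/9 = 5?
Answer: -256302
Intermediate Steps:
h(U, W) = 45 (h(U, W) = 9*5 = 45)
D(w) = 0
F(A) = -3 + A
s(q, C) = q + C*q (s(q, C) = C*q + q = q + C*q)
T(l, p) = 0 (T(l, p) = 0*(45*(1 + (-3 + l))) = 0*(45*(-2 + l)) = 0*(-90 + 45*l) = 0)
(T(-22, -3) - 491)*(59 + 463) = (0 - 491)*(59 + 463) = -491*522 = -256302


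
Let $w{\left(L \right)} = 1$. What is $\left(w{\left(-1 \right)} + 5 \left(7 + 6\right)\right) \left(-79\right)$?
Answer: $-5214$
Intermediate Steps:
$\left(w{\left(-1 \right)} + 5 \left(7 + 6\right)\right) \left(-79\right) = \left(1 + 5 \left(7 + 6\right)\right) \left(-79\right) = \left(1 + 5 \cdot 13\right) \left(-79\right) = \left(1 + 65\right) \left(-79\right) = 66 \left(-79\right) = -5214$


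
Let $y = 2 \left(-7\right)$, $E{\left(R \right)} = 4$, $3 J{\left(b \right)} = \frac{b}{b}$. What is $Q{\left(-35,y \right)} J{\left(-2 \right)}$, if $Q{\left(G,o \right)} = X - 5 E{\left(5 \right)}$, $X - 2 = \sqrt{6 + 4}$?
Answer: $-6 + \frac{\sqrt{10}}{3} \approx -4.9459$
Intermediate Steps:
$X = 2 + \sqrt{10}$ ($X = 2 + \sqrt{6 + 4} = 2 + \sqrt{10} \approx 5.1623$)
$J{\left(b \right)} = \frac{1}{3}$ ($J{\left(b \right)} = \frac{b \frac{1}{b}}{3} = \frac{1}{3} \cdot 1 = \frac{1}{3}$)
$y = -14$
$Q{\left(G,o \right)} = -18 + \sqrt{10}$ ($Q{\left(G,o \right)} = \left(2 + \sqrt{10}\right) - 20 = -18 + \sqrt{10}$)
$Q{\left(-35,y \right)} J{\left(-2 \right)} = \left(-18 + \sqrt{10}\right) \frac{1}{3} = -6 + \frac{\sqrt{10}}{3}$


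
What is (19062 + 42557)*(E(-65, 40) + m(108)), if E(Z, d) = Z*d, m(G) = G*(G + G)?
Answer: 1277238632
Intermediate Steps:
m(G) = 2*G² (m(G) = G*(2*G) = 2*G²)
(19062 + 42557)*(E(-65, 40) + m(108)) = (19062 + 42557)*(-65*40 + 2*108²) = 61619*(-2600 + 2*11664) = 61619*(-2600 + 23328) = 61619*20728 = 1277238632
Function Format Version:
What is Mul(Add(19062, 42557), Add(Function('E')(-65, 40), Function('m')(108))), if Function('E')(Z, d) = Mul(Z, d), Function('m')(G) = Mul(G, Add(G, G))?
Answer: 1277238632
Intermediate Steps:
Function('m')(G) = Mul(2, Pow(G, 2)) (Function('m')(G) = Mul(G, Mul(2, G)) = Mul(2, Pow(G, 2)))
Mul(Add(19062, 42557), Add(Function('E')(-65, 40), Function('m')(108))) = Mul(Add(19062, 42557), Add(Mul(-65, 40), Mul(2, Pow(108, 2)))) = Mul(61619, Add(-2600, Mul(2, 11664))) = Mul(61619, Add(-2600, 23328)) = Mul(61619, 20728) = 1277238632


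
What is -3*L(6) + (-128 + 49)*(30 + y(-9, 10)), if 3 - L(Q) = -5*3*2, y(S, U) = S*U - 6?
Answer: 5115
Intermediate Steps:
y(S, U) = -6 + S*U
L(Q) = 33 (L(Q) = 3 - (-5*3)*2 = 3 - (-15)*2 = 3 - 1*(-30) = 3 + 30 = 33)
-3*L(6) + (-128 + 49)*(30 + y(-9, 10)) = -3*33 + (-128 + 49)*(30 + (-6 - 9*10)) = -99 - 79*(30 + (-6 - 90)) = -99 - 79*(30 - 96) = -99 - 79*(-66) = -99 + 5214 = 5115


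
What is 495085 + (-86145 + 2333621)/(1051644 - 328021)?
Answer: 358257140431/723623 ≈ 4.9509e+5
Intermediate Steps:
495085 + (-86145 + 2333621)/(1051644 - 328021) = 495085 + 2247476/723623 = 358257140431/723623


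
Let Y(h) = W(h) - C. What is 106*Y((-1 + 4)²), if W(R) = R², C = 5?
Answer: 8056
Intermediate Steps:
Y(h) = -5 + h² (Y(h) = h² - 1*5 = h² - 5 = -5 + h²)
106*Y((-1 + 4)²) = 106*(-5 + ((-1 + 4)²)²) = 106*(-5 + (3²)²) = 106*(-5 + 9²) = 106*(-5 + 81) = 106*76 = 8056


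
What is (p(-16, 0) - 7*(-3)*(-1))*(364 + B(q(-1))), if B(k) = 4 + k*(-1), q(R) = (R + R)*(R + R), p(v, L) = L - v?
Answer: -1820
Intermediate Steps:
q(R) = 4*R² (q(R) = (2*R)*(2*R) = 4*R²)
B(k) = 4 - k
(p(-16, 0) - 7*(-3)*(-1))*(364 + B(q(-1))) = ((0 - 1*(-16)) - 7*(-3)*(-1))*(364 + (4 - 4*(-1)²)) = ((0 + 16) + 21*(-1))*(364 + (4 - 4)) = (16 - 21)*(364 + (4 - 1*4)) = -5*(364 + (4 - 4)) = -5*(364 + 0) = -5*364 = -1820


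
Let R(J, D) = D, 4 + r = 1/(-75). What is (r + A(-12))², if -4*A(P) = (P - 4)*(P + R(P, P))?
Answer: 56265001/5625 ≈ 10003.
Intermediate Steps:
r = -301/75 (r = -4 + 1/(-75) = -4 - 1/75 = -301/75 ≈ -4.0133)
A(P) = -P*(-4 + P)/2 (A(P) = -(P - 4)*(P + P)/4 = -(-4 + P)*2*P/4 = -P*(-4 + P)/2)
(r + A(-12))² = (-301/75 + (½)*(-12)*(4 - 1*(-12)))² = (-301/75 + (½)*(-12)*(4 + 12))² = (-301/75 + (½)*(-12)*16)² = (-301/75 - 96)² = (-7501/75)² = 56265001/5625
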